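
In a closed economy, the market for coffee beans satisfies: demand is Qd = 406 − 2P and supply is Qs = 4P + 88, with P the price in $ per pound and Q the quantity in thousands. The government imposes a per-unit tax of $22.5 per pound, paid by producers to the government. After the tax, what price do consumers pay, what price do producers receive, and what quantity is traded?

Without the tax, 406 − 2P = 4P + 88 gives 6P = 318, so P* = $53 and Q* = 300.
With the tax collected from producers, supply shifts: Qs = 4(P − 22.5) + 88.
Solving gives Q = 270 with consumers paying $68 and producers receiving $45.5 (the $22.5 wedge).
The less price-elastic side of the market bears the larger share of a per-unit tax.

Consumers pay $68; producers receive $45.5; quantity = 270.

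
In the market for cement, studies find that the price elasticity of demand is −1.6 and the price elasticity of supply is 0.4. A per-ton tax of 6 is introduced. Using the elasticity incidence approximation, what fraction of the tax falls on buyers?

Incidence ratio: buyers' share ≈ εs / (εs + |εd|) = 0.4 / (0.4 + 1.6) = 0.2.
Supply is the less elastic side, so buyers bear the smaller share.

Buyers' share ≈ 0.2.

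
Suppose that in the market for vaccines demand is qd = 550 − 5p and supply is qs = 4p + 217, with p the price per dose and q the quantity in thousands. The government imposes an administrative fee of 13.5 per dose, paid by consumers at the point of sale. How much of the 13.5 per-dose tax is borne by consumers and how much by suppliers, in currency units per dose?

Consumers bear 6 per dose; suppliers bear 7.5 per dose.

Before the tax: set 550 − 5p = 4p + 217 → p* = 37, q* = 365.
With the tax collected from consumers, demand (in seller-price terms) shifts: qd = 550 − 5(p + 13.5).
Solving gives q = 335 with consumers paying 43 and suppliers receiving 29.5 (the 13.5 wedge).
Burden on consumers: 6; on suppliers: 7.5. (They sum to 13.5.)
The less price-elastic side of the market bears the larger share of a per-unit tax.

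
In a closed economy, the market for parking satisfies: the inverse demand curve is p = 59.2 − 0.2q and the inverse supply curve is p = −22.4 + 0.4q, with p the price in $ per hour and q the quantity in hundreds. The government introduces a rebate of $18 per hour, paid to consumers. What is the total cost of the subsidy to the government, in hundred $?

Rewrite in direct form: qd = 296 − 5p and qs = 2.5p + 56.
Without the subsidy, 296 − 5p = 2.5p + 56 gives 7.5p = 240, so p* = $32 and q* = 136.
With a per-unit subsidy paid to consumers, each effectively pays p − 18, so demand becomes qd = 296 − 5(p − 18).
New equilibrium: consumers pay $26, sellers receive $44, q = 166. (Wedge: pb − ps = −18.)
Outlay = t · Q = 18 · 166 = $2988.

Government outlay = $2988 hundred.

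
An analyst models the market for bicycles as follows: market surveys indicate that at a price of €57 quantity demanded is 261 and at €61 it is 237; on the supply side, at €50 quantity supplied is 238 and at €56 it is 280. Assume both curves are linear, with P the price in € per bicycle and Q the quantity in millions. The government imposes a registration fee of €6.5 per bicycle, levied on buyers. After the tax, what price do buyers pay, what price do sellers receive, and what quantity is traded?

Demand slope: (237 − 261)/(61 − 57) = -6, so Qd = 603 − 6P.
Supply slope: (280 − 238)/(56 − 50) = 7, so Qs = 7P − 112.
Without the tax, 603 − 6P = 7P − 112 gives 13P = 715, so P* = €55 and Q* = 273.
With the tax collected from buyers, demand (in seller-price terms) shifts: Qd = 603 − 6(P + 6.5).
Solving gives Q = 252 with buyers paying €58.5 and sellers receiving €52 (the €6.5 wedge).

Buyers pay €58.5; sellers receive €52; quantity = 252.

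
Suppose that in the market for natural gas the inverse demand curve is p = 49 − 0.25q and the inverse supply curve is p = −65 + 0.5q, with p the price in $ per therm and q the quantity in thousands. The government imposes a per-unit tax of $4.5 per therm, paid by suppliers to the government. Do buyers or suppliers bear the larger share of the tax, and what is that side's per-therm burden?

Suppliers bear the larger share: $3 per therm.

Inverting to q(p) form: qd = 196 − 4p; qs = 2p + 130.
Without the tax, 196 − 4p = 2p + 130 gives 6p = 66, so p* = $11 and q* = 152.
With the tax collected from suppliers, supply shifts: qs = 2(p − 4.5) + 130.
Solving gives q = 146 with buyers paying $12.5 and suppliers receiving $8 (the $4.5 wedge).
Per-therm burden: buyers $1.5, suppliers $3.
Suppliers take the larger share because supply is less price-elastic here (demand slope 4 vs supply slope 2).
The less price-elastic side of the market bears the larger share of a per-unit tax.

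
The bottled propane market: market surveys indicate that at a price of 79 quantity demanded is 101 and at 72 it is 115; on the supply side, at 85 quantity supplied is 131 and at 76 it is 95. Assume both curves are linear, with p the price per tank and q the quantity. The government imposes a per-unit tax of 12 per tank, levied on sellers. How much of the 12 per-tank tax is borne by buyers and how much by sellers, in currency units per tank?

Buyers bear 8 per tank; sellers bear 4 per tank.

Demand slope: (115 − 101)/(72 − 79) = -2, so qd = 259 − 2p.
Supply slope: (95 − 131)/(76 − 85) = 4, so qs = 4p − 209.
Before the tax: set 259 − 2p = 4p − 209 → p* = 78, q* = 103.
With the tax collected from sellers, supply shifts: qs = 4(p − 12) − 209.
New equilibrium: buyers pay 86, sellers receive 74, q = 87. (Wedge: pb − ps = 12.)
Burden on buyers: 8; on sellers: 4. (They sum to 12.)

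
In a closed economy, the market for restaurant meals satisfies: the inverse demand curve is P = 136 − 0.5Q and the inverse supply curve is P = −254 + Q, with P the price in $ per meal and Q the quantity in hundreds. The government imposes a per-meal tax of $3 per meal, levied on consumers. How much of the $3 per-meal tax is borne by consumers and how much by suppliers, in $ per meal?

Inverting to Q(P) form: Qd = 272 − 2P; Qs = P + 254.
Before the tax: set 272 − 2P = P + 254 → P* = $6, Q* = 260.
With the tax collected from consumers, demand (in seller-price terms) shifts: Qd = 272 − 2(P + 3).
New equilibrium: consumers pay $7, suppliers receive $4, Q = 258. (Wedge: Pb − Ps = 3.)
Burden on consumers: $1; on suppliers: $2. (They sum to $3.)
The less price-elastic side of the market bears the larger share of a per-unit tax.

Consumers bear $1 per meal; suppliers bear $2 per meal.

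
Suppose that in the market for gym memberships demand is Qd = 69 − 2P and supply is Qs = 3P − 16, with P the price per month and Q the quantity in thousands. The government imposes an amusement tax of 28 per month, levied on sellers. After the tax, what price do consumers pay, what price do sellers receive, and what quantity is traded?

Without the tax, 69 − 2P = 3P − 16 gives 5P = 85, so P* = 17 and Q* = 35.
With the tax collected from sellers, supply shifts: Qs = 3(P − 28) − 16.
New equilibrium: consumers pay 33.8, sellers receive 5.8, Q = 1.4. (Wedge: Pb − Ps = 28.)

Consumers pay 33.8; sellers receive 5.8; quantity = 1.4.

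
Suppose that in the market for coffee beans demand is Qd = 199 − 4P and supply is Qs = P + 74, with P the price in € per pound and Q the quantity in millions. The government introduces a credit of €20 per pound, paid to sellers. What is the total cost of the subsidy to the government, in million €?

Government outlay = €2300 million.

Without the subsidy, 199 − 4P = P + 74 gives 5P = 125, so P* = €25 and Q* = 99.
With a per-unit subsidy paid to sellers, each receives P + 20 per unit sold, so supply becomes Qs = (P + 20) + 74.
New equilibrium: consumers pay €21, sellers receive €41, Q = 115. (Wedge: Pb − Ps = −20.)
Outlay = t · Q = 20 · 115 = €2300.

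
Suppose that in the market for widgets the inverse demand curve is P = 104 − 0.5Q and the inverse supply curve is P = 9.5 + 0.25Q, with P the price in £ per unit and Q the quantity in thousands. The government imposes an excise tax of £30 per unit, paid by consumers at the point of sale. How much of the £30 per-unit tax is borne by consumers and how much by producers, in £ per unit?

Consumers bear £20 per unit; producers bear £10 per unit.

Rewrite in direct form: Qd = 208 − 2P and Qs = 4P − 38.
Without the tax, 208 − 2P = 4P − 38 gives 6P = 246, so P* = £41 and Q* = 126.
With the tax collected from consumers, demand (in seller-price terms) shifts: Qd = 208 − 2(P + 30).
Solving gives Q = 86 with consumers paying £61 and producers receiving £31 (the £30 wedge).
Burden on consumers: £20; on producers: £10. (They sum to £30.)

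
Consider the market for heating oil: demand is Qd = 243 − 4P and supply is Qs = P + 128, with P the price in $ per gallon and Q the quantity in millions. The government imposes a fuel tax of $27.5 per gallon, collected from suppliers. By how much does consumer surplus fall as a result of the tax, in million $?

Consumer surplus falls by $770 million.

Without the tax, 243 − 4P = P + 128 gives 5P = 115, so P* = $23 and Q* = 151.
With the tax collected from suppliers, supply shifts: Qs = (P − 27.5) + 128.
New equilibrium: consumers pay $28.5, suppliers receive $1, Q = 129. (Wedge: Pb − Ps = 27.5.)
ΔCS is the trapezoid between Q = 129 and Q = 151 of height $5.5: ½ · (151 + 129) · 5.5 = $770.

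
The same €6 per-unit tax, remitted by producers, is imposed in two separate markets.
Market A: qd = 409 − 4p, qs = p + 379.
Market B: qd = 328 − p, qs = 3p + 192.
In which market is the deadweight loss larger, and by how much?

Market A, by €0.9.

Market A: pre-tax p* = €6, q* = 385; post-tax q = 380.2; deadweight loss = €14.4.
Market B: pre-tax p* = €34, q* = 294; post-tax q = 289.5; deadweight loss = €13.5.
Difference: €14.4 vs €13.5 → market A is larger by €0.9.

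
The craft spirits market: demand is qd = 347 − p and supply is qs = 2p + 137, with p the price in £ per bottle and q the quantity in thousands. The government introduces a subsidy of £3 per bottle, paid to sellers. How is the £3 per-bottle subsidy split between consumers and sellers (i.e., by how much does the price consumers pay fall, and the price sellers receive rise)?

Consumers gain £2 per bottle; sellers gain £1 per bottle.

Before the subsidy: set 347 − p = 2p + 137 → p* = £70, q* = 277.
With a per-unit subsidy paid to sellers, each receives p + 3 per unit sold, so supply becomes qs = 2(p + 3) + 137.
New equilibrium: consumers pay £68, sellers receive £71, q = 279. (Wedge: pb − ps = −3.)
Gain to consumers: £2; to sellers: £1. (They sum to £3.)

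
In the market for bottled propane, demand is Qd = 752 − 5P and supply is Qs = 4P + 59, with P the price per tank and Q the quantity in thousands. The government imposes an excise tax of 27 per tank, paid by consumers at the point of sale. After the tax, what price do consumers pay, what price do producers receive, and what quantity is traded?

Consumers pay 89; producers receive 62; quantity = 307.

Without the tax, 752 − 5P = 4P + 59 gives 9P = 693, so P* = 77 and Q* = 367.
With the tax collected from consumers, demand (in seller-price terms) shifts: Qd = 752 − 5(P + 27).
New equilibrium: consumers pay 89, producers receive 62, Q = 307. (Wedge: Pb − Ps = 27.)
The less price-elastic side of the market bears the larger share of a per-unit tax.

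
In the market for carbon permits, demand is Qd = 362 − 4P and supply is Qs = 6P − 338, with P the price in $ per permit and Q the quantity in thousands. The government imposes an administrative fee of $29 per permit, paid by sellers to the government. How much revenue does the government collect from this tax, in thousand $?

Without the tax, 362 − 4P = 6P − 338 gives 10P = 700, so P* = $70 and Q* = 82.
With the tax collected from sellers, supply shifts: Qs = 6(P − 29) − 338.
Solving gives Q = 12.4 with consumers paying $87.4 and sellers receiving $58.4 (the $29 wedge).
Revenue = t · Q = 29 · 12.4 = $359.6.

Tax revenue = $359.6 thousand.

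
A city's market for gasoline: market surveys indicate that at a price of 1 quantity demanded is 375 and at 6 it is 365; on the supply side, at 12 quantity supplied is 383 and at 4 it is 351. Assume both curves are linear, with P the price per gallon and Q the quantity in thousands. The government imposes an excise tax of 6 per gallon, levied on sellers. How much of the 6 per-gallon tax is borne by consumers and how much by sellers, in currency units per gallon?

Consumers bear 4 per gallon; sellers bear 2 per gallon.

Demand slope: (365 − 375)/(6 − 1) = -2, so Qd = 377 − 2P.
Supply slope: (351 − 383)/(4 − 12) = 4, so Qs = 4P + 335.
Without the tax, 377 − 2P = 4P + 335 gives 6P = 42, so P* = 7 and Q* = 363.
With the tax collected from sellers, supply shifts: Qs = 4(P − 6) + 335.
Solving gives Q = 355 with consumers paying 11 and sellers receiving 5 (the 6 wedge).
Burden on consumers: 4; on sellers: 2. (They sum to 6.)
The less price-elastic side of the market bears the larger share of a per-unit tax.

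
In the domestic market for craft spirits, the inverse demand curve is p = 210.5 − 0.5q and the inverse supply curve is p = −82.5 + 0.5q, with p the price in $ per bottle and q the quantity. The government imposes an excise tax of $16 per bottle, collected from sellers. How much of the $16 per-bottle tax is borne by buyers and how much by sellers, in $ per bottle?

Buyers bear $8 per bottle; sellers bear $8 per bottle.

Rewrite in direct form: qd = 421 − 2p and qs = 2p + 165.
Without the tax, 421 − 2p = 2p + 165 gives 4p = 256, so p* = $64 and q* = 293.
With the tax collected from sellers, supply shifts: qs = 2(p − 16) + 165.
Solving gives q = 277 with buyers paying $72 and sellers receiving $56 (the $16 wedge).
Burden on buyers: $8; on sellers: $8. (They sum to $16.)
The less price-elastic side of the market bears the larger share of a per-unit tax.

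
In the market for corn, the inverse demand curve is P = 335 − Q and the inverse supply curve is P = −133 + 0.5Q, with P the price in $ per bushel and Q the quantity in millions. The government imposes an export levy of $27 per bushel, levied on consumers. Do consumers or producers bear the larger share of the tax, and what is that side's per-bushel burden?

Consumers bear the larger share: $18 per bushel.

Rewrite in direct form: Qd = 335 − P and Qs = 2P + 266.
Without the tax, 335 − P = 2P + 266 gives 3P = 69, so P* = $23 and Q* = 312.
With the tax collected from consumers, demand (in seller-price terms) shifts: Qd = 335 − (P + 27).
New equilibrium: consumers pay $41, producers receive $14, Q = 294. (Wedge: Pb − Ps = 27.)
Per-bushel burden: consumers $18, producers $9.
Consumers take the larger share because demand is less price-elastic here (demand slope 1 vs supply slope 2).
The less price-elastic side of the market bears the larger share of a per-unit tax.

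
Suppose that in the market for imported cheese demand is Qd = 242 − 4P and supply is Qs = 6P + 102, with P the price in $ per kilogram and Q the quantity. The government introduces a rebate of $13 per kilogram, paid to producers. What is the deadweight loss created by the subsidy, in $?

Without the subsidy, 242 − 4P = 6P + 102 gives 10P = 140, so P* = $14 and Q* = 186.
With a per-unit subsidy paid to producers, each receives P + 13 per unit sold, so supply becomes Qs = 6(P + 13) + 102.
New equilibrium: consumers pay $6.2, producers receive $19.2, Q = 217.2. (Wedge: Pb − Ps = −13.)
Quantity rises by |ΔQ| = |186 − 217.2| = 31.2.
DWL = ½ · t · |ΔQ| = ½ · 13 · 31.2 = $202.8.

Deadweight loss = $202.8.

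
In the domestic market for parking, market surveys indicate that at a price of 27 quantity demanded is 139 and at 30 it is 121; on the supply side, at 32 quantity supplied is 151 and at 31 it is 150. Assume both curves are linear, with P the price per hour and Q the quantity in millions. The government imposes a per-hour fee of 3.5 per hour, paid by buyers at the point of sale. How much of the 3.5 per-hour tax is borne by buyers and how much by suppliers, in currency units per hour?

Demand slope: (121 − 139)/(30 − 27) = -6, so Qd = 301 − 6P.
Supply slope: (150 − 151)/(31 − 32) = 1, so Qs = P + 119.
Before the tax: set 301 − 6P = P + 119 → P* = 26, Q* = 145.
With the tax collected from buyers, demand (in seller-price terms) shifts: Qd = 301 − 6(P + 3.5).
New equilibrium: buyers pay 26.5, suppliers receive 23, Q = 142. (Wedge: Pb − Ps = 3.5.)
Burden on buyers: 0.5; on suppliers: 3. (They sum to 3.5.)

Buyers bear 0.5 per hour; suppliers bear 3 per hour.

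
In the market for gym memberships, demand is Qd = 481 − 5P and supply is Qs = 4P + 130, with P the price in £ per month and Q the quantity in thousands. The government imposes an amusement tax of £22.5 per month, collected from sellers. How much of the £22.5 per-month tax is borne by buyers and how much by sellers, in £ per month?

Before the tax: set 481 − 5P = 4P + 130 → P* = £39, Q* = 286.
With the tax collected from sellers, supply shifts: Qs = 4(P − 22.5) + 130.
New equilibrium: buyers pay £49, sellers receive £26.5, Q = 236. (Wedge: Pb − Ps = 22.5.)
Burden on buyers: £10; on sellers: £12.5. (They sum to £22.5.)
The less price-elastic side of the market bears the larger share of a per-unit tax.

Buyers bear £10 per month; sellers bear £12.5 per month.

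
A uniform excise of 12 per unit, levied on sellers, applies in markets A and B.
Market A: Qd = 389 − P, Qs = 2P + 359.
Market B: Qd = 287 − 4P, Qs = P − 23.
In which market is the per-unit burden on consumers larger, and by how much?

Market A: pre-tax P* = 10, Q* = 379; post-tax Q = 371; per-unit burden on consumers = 8.
Market B: pre-tax P* = 62, Q* = 39; post-tax Q = 29.4; per-unit burden on consumers = 2.4.
Difference: 8 vs 2.4 → market A is larger by 5.6.

Market A, by 5.6.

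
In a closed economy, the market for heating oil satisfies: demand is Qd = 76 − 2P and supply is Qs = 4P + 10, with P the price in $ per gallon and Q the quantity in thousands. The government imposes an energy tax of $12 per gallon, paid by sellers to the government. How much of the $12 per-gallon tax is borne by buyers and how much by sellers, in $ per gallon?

Buyers bear $8 per gallon; sellers bear $4 per gallon.

Before the tax: set 76 − 2P = 4P + 10 → P* = $11, Q* = 54.
With the tax collected from sellers, supply shifts: Qs = 4(P − 12) + 10.
New equilibrium: buyers pay $19, sellers receive $7, Q = 38. (Wedge: Pb − Ps = 12.)
Burden on buyers: $8; on sellers: $4. (They sum to $12.)
The less price-elastic side of the market bears the larger share of a per-unit tax.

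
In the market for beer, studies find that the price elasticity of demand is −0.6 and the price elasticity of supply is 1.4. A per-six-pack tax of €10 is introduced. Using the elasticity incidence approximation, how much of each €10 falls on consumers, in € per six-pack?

Incidence ratio: consumers' share ≈ εs / (εs + |εd|) = 1.4 / (1.4 + 0.6) = 0.7.
So consumers bear ≈ 0.7 × €10 = €7; sellers bear €3.

Consumers bear ≈ €7 per six-pack.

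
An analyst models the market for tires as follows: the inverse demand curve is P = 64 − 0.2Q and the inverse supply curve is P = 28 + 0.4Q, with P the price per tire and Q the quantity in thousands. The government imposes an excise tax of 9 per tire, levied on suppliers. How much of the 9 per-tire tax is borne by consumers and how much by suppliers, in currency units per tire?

Inverting to Q(P) form: Qd = 320 − 5P; Qs = 2.5P − 70.
Before the tax: set 320 − 5P = 2.5P − 70 → P* = 52, Q* = 60.
With the tax collected from suppliers, supply shifts: Qs = 2.5(P − 9) − 70.
Solving gives Q = 45 with consumers paying 55 and suppliers receiving 46 (the 9 wedge).
Burden on consumers: 3; on suppliers: 6. (They sum to 9.)
The less price-elastic side of the market bears the larger share of a per-unit tax.

Consumers bear 3 per tire; suppliers bear 6 per tire.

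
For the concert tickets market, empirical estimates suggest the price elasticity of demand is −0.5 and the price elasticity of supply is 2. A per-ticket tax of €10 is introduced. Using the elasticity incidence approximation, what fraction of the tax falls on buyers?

Buyers' share ≈ 0.8.

Incidence ratio: buyers' share ≈ εs / (εs + |εd|) = 2 / (2 + 0.5) = 0.8.
Supply is the more elastic side, so buyers bear the larger share.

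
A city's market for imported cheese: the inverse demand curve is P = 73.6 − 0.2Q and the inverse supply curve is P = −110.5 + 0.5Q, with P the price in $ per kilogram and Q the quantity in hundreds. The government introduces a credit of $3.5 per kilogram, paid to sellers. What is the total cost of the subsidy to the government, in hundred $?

Government outlay = $938 hundred.

Inverting to Q(P) form: Qd = 368 − 5P; Qs = 2P + 221.
Without the subsidy, 368 − 5P = 2P + 221 gives 7P = 147, so P* = $21 and Q* = 263.
With a per-unit subsidy paid to sellers, each receives P + 3.5 per unit sold, so supply becomes Qs = 2(P + 3.5) + 221.
Solving gives Q = 268 with buyers paying $20 and sellers receiving $23.5 (the $3.5 wedge).
Outlay = t · Q = 3.5 · 268 = $938.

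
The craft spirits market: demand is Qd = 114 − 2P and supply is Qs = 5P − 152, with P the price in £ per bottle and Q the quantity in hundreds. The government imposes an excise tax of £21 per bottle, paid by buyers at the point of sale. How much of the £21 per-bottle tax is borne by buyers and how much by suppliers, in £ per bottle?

Without the tax, 114 − 2P = 5P − 152 gives 7P = 266, so P* = £38 and Q* = 38.
With the tax collected from buyers, demand (in seller-price terms) shifts: Qd = 114 − 2(P + 21).
New equilibrium: buyers pay £53, suppliers receive £32, Q = 8. (Wedge: Pb − Ps = 21.)
Burden on buyers: £15; on suppliers: £6. (They sum to £21.)

Buyers bear £15 per bottle; suppliers bear £6 per bottle.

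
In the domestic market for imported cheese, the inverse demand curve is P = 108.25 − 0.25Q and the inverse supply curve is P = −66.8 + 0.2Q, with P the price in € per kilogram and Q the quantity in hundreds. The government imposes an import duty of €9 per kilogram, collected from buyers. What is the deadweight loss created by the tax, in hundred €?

Deadweight loss = €90 hundred.

Rewrite in direct form: Qd = 433 − 4P and Qs = 5P + 334.
Without the tax, 433 − 4P = 5P + 334 gives 9P = 99, so P* = €11 and Q* = 389.
With the tax collected from buyers, demand (in seller-price terms) shifts: Qd = 433 − 4(P + 9).
New equilibrium: buyers pay €16, sellers receive €7, Q = 369. (Wedge: Pb − Ps = 9.)
Quantity falls by |ΔQ| = |389 − 369| = 20.
DWL = ½ · t · |ΔQ| = ½ · 9 · 20 = €90.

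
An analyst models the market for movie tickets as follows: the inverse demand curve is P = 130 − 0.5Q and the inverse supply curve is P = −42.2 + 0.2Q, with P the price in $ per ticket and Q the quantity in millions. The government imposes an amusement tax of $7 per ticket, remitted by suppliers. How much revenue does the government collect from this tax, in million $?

Tax revenue = $1652 million.

Rewrite in direct form: Qd = 260 − 2P and Qs = 5P + 211.
Before the tax: set 260 − 2P = 5P + 211 → P* = $7, Q* = 246.
With the tax collected from suppliers, supply shifts: Qs = 5(P − 7) + 211.
New equilibrium: buyers pay $12, suppliers receive $5, Q = 236. (Wedge: Pb − Ps = 7.)
Revenue = t · Q = 7 · 236 = $1652.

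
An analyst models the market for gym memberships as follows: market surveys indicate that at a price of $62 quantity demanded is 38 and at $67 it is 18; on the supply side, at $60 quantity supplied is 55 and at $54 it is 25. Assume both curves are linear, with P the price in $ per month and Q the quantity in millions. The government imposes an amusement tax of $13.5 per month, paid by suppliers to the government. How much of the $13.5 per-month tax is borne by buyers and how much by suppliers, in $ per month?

Buyers bear $7.5 per month; suppliers bear $6 per month.

Demand slope: (18 − 38)/(67 − 62) = -4, so Qd = 286 − 4P.
Supply slope: (25 − 55)/(54 − 60) = 5, so Qs = 5P − 245.
Without the tax, 286 − 4P = 5P − 245 gives 9P = 531, so P* = $59 and Q* = 50.
With the tax collected from suppliers, supply shifts: Qs = 5(P − 13.5) − 245.
New equilibrium: buyers pay $66.5, suppliers receive $53, Q = 20. (Wedge: Pb − Ps = 13.5.)
Burden on buyers: $7.5; on suppliers: $6. (They sum to $13.5.)
The less price-elastic side of the market bears the larger share of a per-unit tax.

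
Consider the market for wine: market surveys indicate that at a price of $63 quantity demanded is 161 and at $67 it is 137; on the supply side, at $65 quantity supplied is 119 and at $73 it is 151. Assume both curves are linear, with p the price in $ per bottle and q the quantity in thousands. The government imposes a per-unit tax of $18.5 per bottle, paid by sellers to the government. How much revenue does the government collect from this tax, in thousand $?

Tax revenue = $1602.1 thousand.

Demand slope: (137 − 161)/(67 − 63) = -6, so qd = 539 − 6p.
Supply slope: (151 − 119)/(73 − 65) = 4, so qs = 4p − 141.
Without the tax, 539 − 6p = 4p − 141 gives 10p = 680, so p* = $68 and q* = 131.
With the tax collected from sellers, supply shifts: qs = 4(p − 18.5) − 141.
Solving gives q = 86.6 with buyers paying $75.4 and sellers receiving $56.9 (the $18.5 wedge).
Revenue = t · Q = 18.5 · 86.6 = $1602.1.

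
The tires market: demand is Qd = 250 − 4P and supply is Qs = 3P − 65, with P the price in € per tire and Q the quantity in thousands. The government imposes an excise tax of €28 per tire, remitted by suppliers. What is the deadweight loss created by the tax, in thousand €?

Deadweight loss = €672 thousand.

Without the tax, 250 − 4P = 3P − 65 gives 7P = 315, so P* = €45 and Q* = 70.
With the tax collected from suppliers, supply shifts: Qs = 3(P − 28) − 65.
New equilibrium: consumers pay €57, suppliers receive €29, Q = 22. (Wedge: Pb − Ps = 28.)
Quantity falls by |ΔQ| = |70 − 22| = 48.
DWL = ½ · t · |ΔQ| = ½ · 28 · 48 = €672.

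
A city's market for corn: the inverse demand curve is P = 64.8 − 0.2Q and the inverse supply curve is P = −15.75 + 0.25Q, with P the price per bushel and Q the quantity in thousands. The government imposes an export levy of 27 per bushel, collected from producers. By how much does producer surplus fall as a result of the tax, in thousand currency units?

Producer surplus falls by 2235 thousand.

Rewrite in direct form: Qd = 324 − 5P and Qs = 4P + 63.
Without the tax, 324 − 5P = 4P + 63 gives 9P = 261, so P* = 29 and Q* = 179.
With the tax collected from producers, supply shifts: Qs = 4(P − 27) + 63.
New equilibrium: buyers pay 41, producers receive 14, Q = 119. (Wedge: Pb − Ps = 27.)
ΔPS is the trapezoid between Q = 119 and Q = 179 of height 15: ½ · (179 + 119) · 15 = 2235.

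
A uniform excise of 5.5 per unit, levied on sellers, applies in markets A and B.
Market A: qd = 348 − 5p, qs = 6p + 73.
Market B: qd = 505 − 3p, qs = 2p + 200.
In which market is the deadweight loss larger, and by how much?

Market A, by 23.1.

Market A: pre-tax p* = 25, q* = 223; post-tax q = 208; deadweight loss = 41.25.
Market B: pre-tax p* = 61, q* = 322; post-tax q = 315.4; deadweight loss = 18.15.
Difference: 41.25 vs 18.15 → market A is larger by 23.1.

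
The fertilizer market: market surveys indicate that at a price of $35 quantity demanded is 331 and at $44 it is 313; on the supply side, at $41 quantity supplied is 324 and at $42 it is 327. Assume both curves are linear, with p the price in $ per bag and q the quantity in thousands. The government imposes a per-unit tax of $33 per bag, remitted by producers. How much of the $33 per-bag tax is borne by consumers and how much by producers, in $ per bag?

Consumers bear $19.8 per bag; producers bear $13.2 per bag.

Demand slope: (313 − 331)/(44 − 35) = -2, so qd = 401 − 2p.
Supply slope: (327 − 324)/(42 − 41) = 3, so qs = 3p + 201.
Before the tax: set 401 − 2p = 3p + 201 → p* = $40, q* = 321.
With the tax collected from producers, supply shifts: qs = 3(p − 33) + 201.
New equilibrium: consumers pay $59.8, producers receive $26.8, q = 281.4. (Wedge: pb − ps = 33.)
Burden on consumers: $19.8; on producers: $13.2. (They sum to $33.)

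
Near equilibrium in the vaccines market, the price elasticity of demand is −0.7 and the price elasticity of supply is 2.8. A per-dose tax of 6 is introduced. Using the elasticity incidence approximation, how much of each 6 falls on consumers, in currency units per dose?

Incidence ratio: consumers' share ≈ εs / (εs + |εd|) = 2.8 / (2.8 + 0.7) = 0.8.
So consumers bear ≈ 0.8 × 6 = 4.8; sellers bear 1.2.

Consumers bear ≈ 4.8 per dose.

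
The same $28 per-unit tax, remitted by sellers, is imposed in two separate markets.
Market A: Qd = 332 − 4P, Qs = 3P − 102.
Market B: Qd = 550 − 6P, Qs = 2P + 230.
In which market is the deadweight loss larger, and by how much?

Market A: pre-tax P* = $62, Q* = 84; post-tax Q = 36; deadweight loss = $672.
Market B: pre-tax P* = $40, Q* = 310; post-tax Q = 268; deadweight loss = $588.
Difference: $672 vs $588 → market A is larger by $84.

Market A, by $84.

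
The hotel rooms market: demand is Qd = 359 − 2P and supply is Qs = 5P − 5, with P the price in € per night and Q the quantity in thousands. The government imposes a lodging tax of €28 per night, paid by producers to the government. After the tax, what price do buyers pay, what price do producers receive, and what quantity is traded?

Buyers pay €72; producers receive €44; quantity = 215.

Without the tax, 359 − 2P = 5P − 5 gives 7P = 364, so P* = €52 and Q* = 255.
With the tax collected from producers, supply shifts: Qs = 5(P − 28) − 5.
New equilibrium: buyers pay €72, producers receive €44, Q = 215. (Wedge: Pb − Ps = 28.)
The less price-elastic side of the market bears the larger share of a per-unit tax.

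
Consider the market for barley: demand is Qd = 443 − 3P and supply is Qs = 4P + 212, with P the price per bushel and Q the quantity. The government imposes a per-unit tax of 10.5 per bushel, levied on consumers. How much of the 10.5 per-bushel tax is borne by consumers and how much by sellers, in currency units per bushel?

Without the tax, 443 − 3P = 4P + 212 gives 7P = 231, so P* = 33 and Q* = 344.
With the tax collected from consumers, demand (in seller-price terms) shifts: Qd = 443 − 3(P + 10.5).
New equilibrium: consumers pay 39, sellers receive 28.5, Q = 326. (Wedge: Pb − Ps = 10.5.)
Burden on consumers: 6; on sellers: 4.5. (They sum to 10.5.)

Consumers bear 6 per bushel; sellers bear 4.5 per bushel.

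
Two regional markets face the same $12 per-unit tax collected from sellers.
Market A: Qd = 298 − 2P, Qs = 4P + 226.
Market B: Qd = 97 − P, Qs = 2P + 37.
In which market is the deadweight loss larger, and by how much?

Market A, by $48.

Market A: pre-tax P* = $12, Q* = 274; post-tax Q = 258; deadweight loss = $96.
Market B: pre-tax P* = $20, Q* = 77; post-tax Q = 69; deadweight loss = $48.
Difference: $96 vs $48 → market A is larger by $48.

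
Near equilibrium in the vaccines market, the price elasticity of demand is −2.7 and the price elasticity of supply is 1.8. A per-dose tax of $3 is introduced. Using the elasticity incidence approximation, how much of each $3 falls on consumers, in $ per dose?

Consumers bear ≈ $1.2 per dose.

Incidence ratio: consumers' share ≈ εs / (εs + |εd|) = 1.8 / (1.8 + 2.7) = 0.4.
So consumers bear ≈ 0.4 × $3 = $1.2; sellers bear $1.8.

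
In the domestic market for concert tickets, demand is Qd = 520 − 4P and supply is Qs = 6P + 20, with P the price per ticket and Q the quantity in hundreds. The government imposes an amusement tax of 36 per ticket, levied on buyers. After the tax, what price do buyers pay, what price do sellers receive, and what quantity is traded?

Buyers pay 71.6; sellers receive 35.6; quantity = 233.6.

Before the tax: set 520 − 4P = 6P + 20 → P* = 50, Q* = 320.
With the tax collected from buyers, demand (in seller-price terms) shifts: Qd = 520 − 4(P + 36).
Solving gives Q = 233.6 with buyers paying 71.6 and sellers receiving 35.6 (the 36 wedge).
The less price-elastic side of the market bears the larger share of a per-unit tax.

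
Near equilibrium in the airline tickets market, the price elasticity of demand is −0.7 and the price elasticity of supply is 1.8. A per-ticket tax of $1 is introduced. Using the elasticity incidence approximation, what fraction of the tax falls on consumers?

Incidence ratio: consumers' share ≈ εs / (εs + |εd|) = 1.8 / (1.8 + 0.7) = 0.72.
Supply is the more elastic side, so consumers bear the larger share.

Consumers' share ≈ 0.72.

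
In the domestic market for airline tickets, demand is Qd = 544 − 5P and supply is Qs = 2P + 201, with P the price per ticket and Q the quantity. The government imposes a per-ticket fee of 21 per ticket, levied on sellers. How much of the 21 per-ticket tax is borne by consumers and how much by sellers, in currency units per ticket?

Consumers bear 6 per ticket; sellers bear 15 per ticket.

Before the tax: set 544 − 5P = 2P + 201 → P* = 49, Q* = 299.
With the tax collected from sellers, supply shifts: Qs = 2(P − 21) + 201.
Solving gives Q = 269 with consumers paying 55 and sellers receiving 34 (the 21 wedge).
Burden on consumers: 6; on sellers: 15. (They sum to 21.)
The less price-elastic side of the market bears the larger share of a per-unit tax.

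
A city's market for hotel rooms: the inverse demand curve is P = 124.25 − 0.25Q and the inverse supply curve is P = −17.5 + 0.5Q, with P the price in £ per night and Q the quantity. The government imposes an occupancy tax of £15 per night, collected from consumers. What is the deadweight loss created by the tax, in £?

Deadweight loss = £150.

Inverting to Q(P) form: Qd = 497 − 4P; Qs = 2P + 35.
Without the tax, 497 − 4P = 2P + 35 gives 6P = 462, so P* = £77 and Q* = 189.
With the tax collected from consumers, demand (in seller-price terms) shifts: Qd = 497 − 4(P + 15).
Solving gives Q = 169 with consumers paying £82 and suppliers receiving £67 (the £15 wedge).
Quantity falls by |ΔQ| = |189 − 169| = 20.
DWL = ½ · t · |ΔQ| = ½ · 15 · 20 = £150.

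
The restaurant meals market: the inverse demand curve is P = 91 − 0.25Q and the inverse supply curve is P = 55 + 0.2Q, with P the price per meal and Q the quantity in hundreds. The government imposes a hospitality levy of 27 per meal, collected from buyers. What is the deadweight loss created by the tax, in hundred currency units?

Rewrite in direct form: Qd = 364 − 4P and Qs = 5P − 275.
Before the tax: set 364 − 4P = 5P − 275 → P* = 71, Q* = 80.
With the tax collected from buyers, demand (in seller-price terms) shifts: Qd = 364 − 4(P + 27).
New equilibrium: buyers pay 86, suppliers receive 59, Q = 20. (Wedge: Pb − Ps = 27.)
Quantity falls by |ΔQ| = |80 − 20| = 60.
DWL = ½ · t · |ΔQ| = ½ · 27 · 60 = 810.

Deadweight loss = 810 hundred.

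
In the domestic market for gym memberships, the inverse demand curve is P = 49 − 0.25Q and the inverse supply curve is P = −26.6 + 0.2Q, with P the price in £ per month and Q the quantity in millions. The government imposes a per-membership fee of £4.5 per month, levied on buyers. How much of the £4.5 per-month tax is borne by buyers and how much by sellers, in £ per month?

Rewrite in direct form: Qd = 196 − 4P and Qs = 5P + 133.
Before the tax: set 196 − 4P = 5P + 133 → P* = £7, Q* = 168.
With the tax collected from buyers, demand (in seller-price terms) shifts: Qd = 196 − 4(P + 4.5).
Solving gives Q = 158 with buyers paying £9.5 and sellers receiving £5 (the £4.5 wedge).
Burden on buyers: £2.5; on sellers: £2. (They sum to £4.5.)
The less price-elastic side of the market bears the larger share of a per-unit tax.

Buyers bear £2.5 per month; sellers bear £2 per month.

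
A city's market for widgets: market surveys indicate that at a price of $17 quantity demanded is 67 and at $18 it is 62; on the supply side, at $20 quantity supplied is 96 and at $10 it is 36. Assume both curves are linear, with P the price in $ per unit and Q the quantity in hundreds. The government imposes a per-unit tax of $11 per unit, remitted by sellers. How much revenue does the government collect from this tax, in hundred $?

Demand slope: (62 − 67)/(18 − 17) = -5, so Qd = 152 − 5P.
Supply slope: (36 − 96)/(10 − 20) = 6, so Qs = 6P − 24.
Without the tax, 152 − 5P = 6P − 24 gives 11P = 176, so P* = $16 and Q* = 72.
With the tax collected from sellers, supply shifts: Qs = 6(P − 11) − 24.
Solving gives Q = 42 with consumers paying $22 and sellers receiving $11 (the $11 wedge).
Revenue = t · Q = 11 · 42 = $462.

Tax revenue = $462 hundred.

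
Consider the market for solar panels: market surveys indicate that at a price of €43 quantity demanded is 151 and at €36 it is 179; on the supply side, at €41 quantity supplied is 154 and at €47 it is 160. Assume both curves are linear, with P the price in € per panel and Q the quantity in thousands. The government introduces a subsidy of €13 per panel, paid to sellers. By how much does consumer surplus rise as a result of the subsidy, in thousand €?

Demand slope: (179 − 151)/(36 − 43) = -4, so Qd = 323 − 4P.
Supply slope: (160 − 154)/(47 − 41) = 1, so Qs = P + 113.
Without the subsidy, 323 − 4P = P + 113 gives 5P = 210, so P* = €42 and Q* = 155.
With a per-unit subsidy paid to sellers, each receives P + 13 per unit sold, so supply becomes Qs = (P + 13) + 113.
Solving gives Q = 165.4 with buyers paying €39.4 and sellers receiving €52.4 (the €13 wedge).
ΔCS is the trapezoid between Q = 165.4 and Q = 155 of height €2.6: ½ · (155 + 165.4) · 2.6 = €416.52.

Consumer surplus rises by €416.52 thousand.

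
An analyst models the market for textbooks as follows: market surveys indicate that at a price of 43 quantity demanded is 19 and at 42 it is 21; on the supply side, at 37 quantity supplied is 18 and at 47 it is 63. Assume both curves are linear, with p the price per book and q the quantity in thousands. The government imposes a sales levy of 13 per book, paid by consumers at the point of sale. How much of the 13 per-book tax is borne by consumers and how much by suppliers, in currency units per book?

Consumers bear 9 per book; suppliers bear 4 per book.

Demand slope: (21 − 19)/(42 − 43) = -2, so qd = 105 − 2p.
Supply slope: (63 − 18)/(47 − 37) = 4.5, so qs = 4.5p − 148.5.
Without the tax, 105 − 2p = 4.5p − 148.5 gives 6.5p = 253.5, so p* = 39 and q* = 27.
With the tax collected from consumers, demand (in seller-price terms) shifts: qd = 105 − 2(p + 13).
Solving gives q = 9 with consumers paying 48 and suppliers receiving 35 (the 13 wedge).
Burden on consumers: 9; on suppliers: 4. (They sum to 13.)
The less price-elastic side of the market bears the larger share of a per-unit tax.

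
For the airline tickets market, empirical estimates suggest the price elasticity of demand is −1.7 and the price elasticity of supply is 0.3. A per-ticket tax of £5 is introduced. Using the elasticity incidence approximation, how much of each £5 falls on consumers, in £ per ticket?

Incidence ratio: consumers' share ≈ εs / (εs + |εd|) = 0.3 / (0.3 + 1.7) = 0.15.
So consumers bear ≈ 0.15 × £5 = £0.75; producers bear £4.25.

Consumers bear ≈ £0.75 per ticket.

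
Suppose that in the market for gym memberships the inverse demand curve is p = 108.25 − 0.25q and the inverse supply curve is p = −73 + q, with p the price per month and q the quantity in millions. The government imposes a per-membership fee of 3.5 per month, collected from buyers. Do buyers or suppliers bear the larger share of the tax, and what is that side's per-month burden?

Rewrite in direct form: qd = 433 − 4p and qs = p + 73.
Before the tax: set 433 − 4p = p + 73 → p* = 72, q* = 145.
With the tax collected from buyers, demand (in seller-price terms) shifts: qd = 433 − 4(p + 3.5).
Solving gives q = 142.2 with buyers paying 72.7 and suppliers receiving 69.2 (the 3.5 wedge).
Per-month burden: buyers 0.7, suppliers 2.8.
Suppliers take the larger share because supply is less price-elastic here (demand slope 4 vs supply slope 1).
The less price-elastic side of the market bears the larger share of a per-unit tax.

Suppliers bear the larger share: 2.8 per month.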